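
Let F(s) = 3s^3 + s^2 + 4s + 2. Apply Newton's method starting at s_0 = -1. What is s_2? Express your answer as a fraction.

-4181/8481

F'(s) = 9s^2 + 2s + 4.
F(-1) = -4, F'(-1) = 11, so s_1 = (-1) - (-4)/11 = -7/11.
F(-7/11) = -1216/1331, F'(-7/11) = 771/121, so s_2 = (-7/11) - (-1216/1331)/(771/121) = -4181/8481.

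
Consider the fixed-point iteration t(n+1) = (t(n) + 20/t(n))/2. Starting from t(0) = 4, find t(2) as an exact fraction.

161/36

t(1) = (4 + 20/4)/2 = 9/2.
t(2) = (9/2 + 20/(9/2))/2 = 161/36.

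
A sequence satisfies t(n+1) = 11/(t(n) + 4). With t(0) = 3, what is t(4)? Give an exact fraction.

2563/1361

t(1) = 11/(3 + 4) = 11/7.
t(2) = 11/(11/7 + 4) = 77/39.
t(3) = 11/(77/39 + 4) = 429/233.
t(4) = 11/(429/233 + 4) = 2563/1361.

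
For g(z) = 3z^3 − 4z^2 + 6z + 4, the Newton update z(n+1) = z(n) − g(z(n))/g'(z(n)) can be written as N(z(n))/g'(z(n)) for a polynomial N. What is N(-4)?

−452

g'(z) = 9z^2 − 8z + 6.
N(z) = z·g'(z) − g(z) = z·(9z^2 − 8z + 6) − (3z^3 − 4z^2 + 6z + 4) = 6z^3 − 4z^2 − 4.
N(-4) = −452.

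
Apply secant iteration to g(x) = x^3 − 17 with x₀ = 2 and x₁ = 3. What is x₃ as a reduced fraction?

20801/8137

g(2) = −9, g(3) = 10. x₂ = 3 − 10·(3 − 2)/(10 − (−9)) = 47/19.
g(3) = 10, g(47/19) = −12780/6859. x₃ = (47/19) − (−12780/6859)·((47/19) − 3)/((−12780/6859) − 10) = 20801/8137.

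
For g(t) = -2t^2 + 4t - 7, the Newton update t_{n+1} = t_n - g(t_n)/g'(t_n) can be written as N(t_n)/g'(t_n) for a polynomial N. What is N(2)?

-1

g'(t) = -4t + 4.
N(t) = t·g'(t) - g(t) = t·(-4t + 4) - (-2t^2 + 4t - 7) = -2t^2 + 7.
N(2) = -1.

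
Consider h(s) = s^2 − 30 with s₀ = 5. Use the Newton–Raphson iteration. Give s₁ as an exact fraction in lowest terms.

11/2

h'(s) = 2s.
h(5) = −5, h'(5) = 10, so s₁ = 5 − (−5)/10 = 11/2.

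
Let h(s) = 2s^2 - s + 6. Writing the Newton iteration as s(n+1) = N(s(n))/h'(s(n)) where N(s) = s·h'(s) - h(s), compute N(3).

h'(s) = 4s - 1.
N(s) = s·h'(s) - h(s) = s·(4s - 1) - (2s^2 - s + 6) = 2s^2 - 6.
N(3) = 12.

12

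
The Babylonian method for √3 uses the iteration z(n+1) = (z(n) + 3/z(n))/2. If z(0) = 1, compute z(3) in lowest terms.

97/56

z(1) = (1 + 3/1)/2 = 2.
z(2) = (2 + 3/2)/2 = 7/4.
z(3) = (7/4 + 3/(7/4))/2 = 97/56.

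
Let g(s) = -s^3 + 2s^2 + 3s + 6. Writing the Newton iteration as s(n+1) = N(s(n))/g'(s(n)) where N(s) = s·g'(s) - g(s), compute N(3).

-42

g'(s) = -3s^2 + 4s + 3.
N(s) = s·g'(s) - g(s) = s·(-3s^2 + 4s + 3) - (-s^3 + 2s^2 + 3s + 6) = -2s^3 + 2s^2 - 6.
N(3) = -42.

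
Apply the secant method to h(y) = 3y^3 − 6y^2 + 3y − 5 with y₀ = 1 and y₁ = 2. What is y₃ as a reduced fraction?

302/157

h(1) = −5, h(2) = 1. y₂ = 2 − 1·(2 − 1)/(1 − (−5)) = 11/6.
h(2) = 1, h(11/6) = −85/72. y₃ = (11/6) − (−85/72)·((11/6) − 2)/((−85/72) − 1) = 302/157.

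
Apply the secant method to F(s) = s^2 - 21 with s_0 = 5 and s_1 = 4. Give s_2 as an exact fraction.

41/9

F(5) = 4, F(4) = -5. s_2 = 4 - (-5)·(4 - 5)/((-5) - 4) = 41/9.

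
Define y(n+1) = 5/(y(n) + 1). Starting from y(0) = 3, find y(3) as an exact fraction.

45/29

y(1) = 5/(3 + 1) = 5/4.
y(2) = 5/(5/4 + 1) = 20/9.
y(3) = 5/(20/9 + 1) = 45/29.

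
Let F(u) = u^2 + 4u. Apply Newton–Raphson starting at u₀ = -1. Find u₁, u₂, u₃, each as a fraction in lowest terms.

F'(u) = 2u + 4.
F(-1) = -3, F'(-1) = 2, so u₁ = (-1) - (-3)/2 = 1/2.
F(1/2) = 9/4, F'(1/2) = 5, so u₂ = (1/2) - (9/4)/5 = 1/20.
F(1/20) = 81/400, F'(1/20) = 41/10, so u₃ = (1/20) - (81/400)/(41/10) = 1/1640.

u₁ = 1/2, u₂ = 1/20, u₃ = 1/1640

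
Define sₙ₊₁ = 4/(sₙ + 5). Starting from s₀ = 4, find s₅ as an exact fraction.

s₁ = 4/(4 + 5) = 4/9.
s₂ = 4/(4/9 + 5) = 36/49.
s₃ = 4/(36/49 + 5) = 196/281.
s₄ = 4/(196/281 + 5) = 1124/1601.
s₅ = 4/(1124/1601 + 5) = 6404/9129.

6404/9129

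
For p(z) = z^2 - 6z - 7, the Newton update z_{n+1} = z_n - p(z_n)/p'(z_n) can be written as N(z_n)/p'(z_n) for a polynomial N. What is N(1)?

p'(z) = 2z - 6.
N(z) = z·p'(z) - p(z) = z·(2z - 6) - (z^2 - 6z - 7) = z^2 + 7.
N(1) = 8.

8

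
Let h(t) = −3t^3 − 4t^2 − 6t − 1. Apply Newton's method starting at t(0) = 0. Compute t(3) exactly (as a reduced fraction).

h'(t) = −9t^2 − 8t − 6.
h(0) = −1, h'(0) = −6, so t(1) = 0 − (−1)/(−6) = −1/6.
h(−1/6) = −7/72, h'(−1/6) = −59/12, so t(2) = (−1/6) − (−7/72)/(−59/12) = −11/59.
h(−11/59) = −196/205379, h'(−11/59) = −16783/3481, so t(3) = (−11/59) − (−196/205379)/(−16783/3481) = −184809/990197.

−184809/990197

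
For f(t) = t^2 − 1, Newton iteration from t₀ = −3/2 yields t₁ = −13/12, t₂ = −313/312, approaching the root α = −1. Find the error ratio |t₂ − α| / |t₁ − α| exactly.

1/26

t₁ − α = −13/12 − (−1) = −13/12 + 1 = −1/12, so |t₁ − α| = 1/12.
t₂ − α = −313/312 − (−1) = −313/312 + 1 = −1/312, so |t₂ − α| = 1/312.
Ratio = (1/312) / (1/12) = 1/26.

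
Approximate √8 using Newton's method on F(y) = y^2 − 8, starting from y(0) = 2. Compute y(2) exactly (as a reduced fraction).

17/6

F'(y) = 2y.
F(2) = −4, F'(2) = 4, so y(1) = 2 − (−4)/4 = 3.
F(3) = 1, F'(3) = 6, so y(2) = 3 − 1/6 = 17/6.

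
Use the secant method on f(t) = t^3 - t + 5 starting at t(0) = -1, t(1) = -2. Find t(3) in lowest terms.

f(-1) = 5, f(-2) = -1. t(2) = (-2) - (-1)·((-2) - (-1))/((-1) - 5) = -11/6.
f(-2) = -1, f(-11/6) = 145/216. t(3) = (-11/6) - (145/216)·((-11/6) - (-2))/((145/216) - (-1)) = -686/361.

-686/361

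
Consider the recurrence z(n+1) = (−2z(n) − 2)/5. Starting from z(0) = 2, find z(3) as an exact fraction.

−54/125

z(1) = (−2·2 − 2)/5 = −6/5.
z(2) = (−2·(−6/5) − 2)/5 = 2/25.
z(3) = (−2·(2/25) − 2)/5 = −54/125.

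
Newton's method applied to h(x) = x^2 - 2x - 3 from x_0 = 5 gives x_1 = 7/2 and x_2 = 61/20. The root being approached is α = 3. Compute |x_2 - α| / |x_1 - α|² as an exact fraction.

1/5

x_1 - α = 7/2 - 3 = 1/2, so |x_1 - α| = 1/2.
x_2 - α = 61/20 - 3 = 1/20, so |x_2 - α| = 1/20.
|x_1 - α|² = 1/4.
Ratio = (1/20) / (1/4) = 1/5.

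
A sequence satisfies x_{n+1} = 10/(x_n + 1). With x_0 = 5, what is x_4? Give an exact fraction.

x_1 = 10/(5 + 1) = 5/3.
x_2 = 10/(5/3 + 1) = 15/4.
x_3 = 10/(15/4 + 1) = 40/19.
x_4 = 10/(40/19 + 1) = 190/59.

190/59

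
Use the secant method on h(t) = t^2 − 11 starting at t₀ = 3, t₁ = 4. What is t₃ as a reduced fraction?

169/51

h(3) = −2, h(4) = 5. t₂ = 4 − 5·(4 − 3)/(5 − (−2)) = 23/7.
h(4) = 5, h(23/7) = −10/49. t₃ = (23/7) − (−10/49)·((23/7) − 4)/((−10/49) − 5) = 169/51.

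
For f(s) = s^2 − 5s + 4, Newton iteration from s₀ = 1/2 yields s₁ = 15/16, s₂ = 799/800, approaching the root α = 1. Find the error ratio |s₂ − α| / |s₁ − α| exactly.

s₁ − α = 15/16 − 1 = −1/16, so |s₁ − α| = 1/16.
s₂ − α = 799/800 − 1 = −1/800, so |s₂ − α| = 1/800.
Ratio = (1/800) / (1/16) = 1/50.

1/50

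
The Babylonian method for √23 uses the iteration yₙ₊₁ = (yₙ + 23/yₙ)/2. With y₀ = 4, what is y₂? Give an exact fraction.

2993/624

y₁ = (4 + 23/4)/2 = 39/8.
y₂ = (39/8 + 23/(39/8))/2 = 2993/624.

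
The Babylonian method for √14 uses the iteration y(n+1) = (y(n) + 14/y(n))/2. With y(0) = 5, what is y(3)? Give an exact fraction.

17049841/4556760

y(1) = (5 + 14/5)/2 = 39/10.
y(2) = (39/10 + 14/(39/10))/2 = 2921/780.
y(3) = (2921/780 + 14/(2921/780))/2 = 17049841/4556760.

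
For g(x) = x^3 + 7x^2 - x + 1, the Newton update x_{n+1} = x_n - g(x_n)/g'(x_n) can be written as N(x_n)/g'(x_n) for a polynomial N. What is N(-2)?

g'(x) = 3x^2 + 14x - 1.
N(x) = x·g'(x) - g(x) = x·(3x^2 + 14x - 1) - (x^3 + 7x^2 - x + 1) = 2x^3 + 7x^2 - 1.
N(-2) = 11.

11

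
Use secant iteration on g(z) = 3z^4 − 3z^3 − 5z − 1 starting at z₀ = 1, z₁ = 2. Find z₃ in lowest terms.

g(1) = −6, g(2) = 13. z₂ = 2 − 13·(2 − 1)/(13 − (−6)) = 25/19.
g(2) = 13, g(25/19) = −706446/130321. z₃ = (25/19) − (−706446/130321)·((25/19) − 2)/((−706446/130321) − 13) = 280159/184663.

280159/184663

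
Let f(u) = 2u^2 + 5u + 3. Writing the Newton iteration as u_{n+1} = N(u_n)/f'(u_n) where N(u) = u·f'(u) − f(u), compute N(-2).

f'(u) = 4u + 5.
N(u) = u·f'(u) − f(u) = u·(4u + 5) − (2u^2 + 5u + 3) = 2u^2 − 3.
N(-2) = 5.

5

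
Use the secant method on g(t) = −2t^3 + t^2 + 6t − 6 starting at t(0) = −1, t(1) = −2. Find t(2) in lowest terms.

g(−1) = −9, g(−2) = 2. t(2) = (−2) − 2·((−2) − (−1))/(2 − (−9)) = −20/11.

−20/11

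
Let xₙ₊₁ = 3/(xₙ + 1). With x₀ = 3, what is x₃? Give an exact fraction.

21/19

x₁ = 3/(3 + 1) = 3/4.
x₂ = 3/(3/4 + 1) = 12/7.
x₃ = 3/(12/7 + 1) = 21/19.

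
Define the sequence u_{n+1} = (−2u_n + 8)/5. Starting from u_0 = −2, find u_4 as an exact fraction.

664/625

u_1 = (−2·(−2) + 8)/5 = 12/5.
u_2 = (−2·(12/5) + 8)/5 = 16/25.
u_3 = (−2·(16/25) + 8)/5 = 168/125.
u_4 = (−2·(168/125) + 8)/5 = 664/625.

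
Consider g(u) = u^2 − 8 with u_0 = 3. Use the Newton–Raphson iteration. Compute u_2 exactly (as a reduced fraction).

g'(u) = 2u.
g(3) = 1, g'(3) = 6, so u_1 = 3 − 1/6 = 17/6.
g(17/6) = 1/36, g'(17/6) = 17/3, so u_2 = (17/6) − (1/36)/(17/3) = 577/204.

577/204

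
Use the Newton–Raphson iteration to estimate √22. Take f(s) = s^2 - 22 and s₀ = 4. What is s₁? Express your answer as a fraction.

f'(s) = 2s.
f(4) = -6, f'(4) = 8, so s₁ = 4 - (-6)/8 = 19/4.

19/4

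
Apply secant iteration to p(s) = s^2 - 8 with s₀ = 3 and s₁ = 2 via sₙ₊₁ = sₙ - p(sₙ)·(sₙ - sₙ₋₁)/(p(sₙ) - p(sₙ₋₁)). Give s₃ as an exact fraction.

17/6

p(3) = 1, p(2) = -4. s₂ = 2 - (-4)·(2 - 3)/((-4) - 1) = 14/5.
p(2) = -4, p(14/5) = -4/25. s₃ = (14/5) - (-4/25)·((14/5) - 2)/((-4/25) - (-4)) = 17/6.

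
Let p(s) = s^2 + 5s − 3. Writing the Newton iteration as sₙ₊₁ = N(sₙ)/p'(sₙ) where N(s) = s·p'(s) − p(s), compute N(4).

p'(s) = 2s + 5.
N(s) = s·p'(s) − p(s) = s·(2s + 5) − (s^2 + 5s − 3) = s^2 + 3.
N(4) = 19.

19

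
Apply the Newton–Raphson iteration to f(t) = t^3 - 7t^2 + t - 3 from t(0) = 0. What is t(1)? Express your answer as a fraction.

3

f'(t) = 3t^2 - 14t + 1.
f(0) = -3, f'(0) = 1, so t(1) = 0 - (-3)/1 = 3.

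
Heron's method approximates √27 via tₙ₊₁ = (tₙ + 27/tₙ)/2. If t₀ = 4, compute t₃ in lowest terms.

t₁ = (4 + 27/4)/2 = 43/8.
t₂ = (43/8 + 27/(43/8))/2 = 3577/688.
t₃ = (3577/688 + 27/(3577/688))/2 = 25575217/4921952.

25575217/4921952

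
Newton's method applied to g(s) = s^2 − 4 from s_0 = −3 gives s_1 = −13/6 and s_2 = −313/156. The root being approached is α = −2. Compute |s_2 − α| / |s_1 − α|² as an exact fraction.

3/13

s_1 − α = −13/6 − (−2) = −13/6 + 2 = −1/6, so |s_1 − α| = 1/6.
s_2 − α = −313/156 − (−2) = −313/156 + 2 = −1/156, so |s_2 − α| = 1/156.
|s_1 − α|² = 1/36.
Ratio = (1/156) / (1/36) = 3/13.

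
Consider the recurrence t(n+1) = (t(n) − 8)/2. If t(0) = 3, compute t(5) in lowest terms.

t(1) = (3 − 8)/2 = −5/2.
t(2) = ((−5/2) − 8)/2 = −21/4.
t(3) = ((−21/4) − 8)/2 = −53/8.
t(4) = ((−53/8) − 8)/2 = −117/16.
t(5) = ((−117/16) − 8)/2 = −245/32.

−245/32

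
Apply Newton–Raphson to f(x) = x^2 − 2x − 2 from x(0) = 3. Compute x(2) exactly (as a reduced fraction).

153/56

f'(x) = 2x − 2.
f(3) = 1, f'(3) = 4, so x(1) = 3 − 1/4 = 11/4.
f(11/4) = 1/16, f'(11/4) = 7/2, so x(2) = (11/4) − (1/16)/(7/2) = 153/56.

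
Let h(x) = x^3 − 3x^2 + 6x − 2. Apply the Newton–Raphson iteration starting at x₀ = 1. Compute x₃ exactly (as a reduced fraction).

h'(x) = 3x^2 − 6x + 6.
h(1) = 2, h'(1) = 3, so x₁ = 1 − 2/3 = 1/3.
h(1/3) = −8/27, h'(1/3) = 13/3, so x₂ = (1/3) − (−8/27)/(13/3) = 47/117.
h(47/117) = −14464/1601613, h'(47/117) = 18589/4563, so x₃ = (47/117) − (−14464/1601613)/(18589/4563) = 2635513/6524739.

2635513/6524739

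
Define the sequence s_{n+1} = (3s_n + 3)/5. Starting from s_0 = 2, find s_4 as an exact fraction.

978/625

s_1 = (3·2 + 3)/5 = 9/5.
s_2 = (3·(9/5) + 3)/5 = 42/25.
s_3 = (3·(42/25) + 3)/5 = 201/125.
s_4 = (3·(201/125) + 3)/5 = 978/625.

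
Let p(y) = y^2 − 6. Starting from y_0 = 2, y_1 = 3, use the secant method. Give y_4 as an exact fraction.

p(2) = −2, p(3) = 3. y_2 = 3 − 3·(3 − 2)/(3 − (−2)) = 12/5.
p(3) = 3, p(12/5) = −6/25. y_3 = (12/5) − (−6/25)·((12/5) − 3)/((−6/25) − 3) = 22/9.
p(12/5) = −6/25, p(22/9) = −2/81. y_4 = (22/9) − (−2/81)·((22/9) − (12/5))/((−2/81) − (−6/25)) = 267/109.

267/109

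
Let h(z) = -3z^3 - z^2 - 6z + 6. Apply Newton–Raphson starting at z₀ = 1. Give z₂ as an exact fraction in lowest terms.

h'(z) = -9z^2 - 2z - 6.
h(1) = -4, h'(1) = -17, so z₁ = 1 - (-4)/(-17) = 13/17.
h(13/17) = -2528/4913, h'(13/17) = -3697/289, so z₂ = (13/17) - (-2528/4913)/(-3697/289) = 45533/62849.

45533/62849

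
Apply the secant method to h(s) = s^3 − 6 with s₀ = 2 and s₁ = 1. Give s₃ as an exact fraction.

522/277

h(2) = 2, h(1) = −5. s₂ = 1 − (−5)·(1 − 2)/((−5) − 2) = 12/7.
h(1) = −5, h(12/7) = −330/343. s₃ = (12/7) − (−330/343)·((12/7) − 1)/((−330/343) − (−5)) = 522/277.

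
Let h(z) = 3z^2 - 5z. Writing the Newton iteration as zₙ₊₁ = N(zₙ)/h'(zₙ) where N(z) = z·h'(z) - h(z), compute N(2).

12

h'(z) = 6z - 5.
N(z) = z·h'(z) - h(z) = z·(6z - 5) - (3z^2 - 5z) = 3z^2.
N(2) = 12.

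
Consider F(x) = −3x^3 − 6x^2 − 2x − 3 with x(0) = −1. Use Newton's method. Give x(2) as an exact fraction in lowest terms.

213/119

F'(x) = −9x^2 − 12x − 2.
F(−1) = −4, F'(−1) = 1, so x(1) = (−1) − (−4)/1 = 3.
F(3) = −144, F'(3) = −119, so x(2) = 3 − (−144)/(−119) = 213/119.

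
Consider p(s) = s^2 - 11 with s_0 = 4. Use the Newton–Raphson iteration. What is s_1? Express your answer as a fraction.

27/8

p'(s) = 2s.
p(4) = 5, p'(4) = 8, so s_1 = 4 - 5/8 = 27/8.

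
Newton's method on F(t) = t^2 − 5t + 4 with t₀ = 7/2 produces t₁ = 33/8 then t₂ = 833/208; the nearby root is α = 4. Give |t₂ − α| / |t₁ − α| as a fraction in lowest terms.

t₁ − α = 33/8 − 4 = 1/8, so |t₁ − α| = 1/8.
t₂ − α = 833/208 − 4 = 1/208, so |t₂ − α| = 1/208.
Ratio = (1/208) / (1/8) = 1/26.

1/26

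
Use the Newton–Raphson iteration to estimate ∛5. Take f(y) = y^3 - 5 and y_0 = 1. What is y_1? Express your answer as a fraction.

7/3

f'(y) = 3y^2.
f(1) = -4, f'(1) = 3, so y_1 = 1 - (-4)/3 = 7/3.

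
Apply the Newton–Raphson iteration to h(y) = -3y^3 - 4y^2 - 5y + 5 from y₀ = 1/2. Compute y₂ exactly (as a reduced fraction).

h'(y) = -9y^2 - 8y - 5.
h(1/2) = 9/8, h'(1/2) = -45/4, so y₁ = (1/2) - (9/8)/(-45/4) = 3/5.
h(3/5) = -11/125, h'(3/5) = -326/25, so y₂ = (3/5) - (-11/125)/(-326/25) = 967/1630.

967/1630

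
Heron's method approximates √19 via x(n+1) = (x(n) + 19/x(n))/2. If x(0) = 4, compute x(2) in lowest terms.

x(1) = (4 + 19/4)/2 = 35/8.
x(2) = (35/8 + 19/(35/8))/2 = 2441/560.

2441/560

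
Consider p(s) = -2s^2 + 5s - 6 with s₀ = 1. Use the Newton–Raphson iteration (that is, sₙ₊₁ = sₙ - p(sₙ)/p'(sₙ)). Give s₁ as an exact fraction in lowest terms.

p'(s) = -4s + 5.
p(1) = -3, p'(1) = 1, so s₁ = 1 - (-3)/1 = 4.

4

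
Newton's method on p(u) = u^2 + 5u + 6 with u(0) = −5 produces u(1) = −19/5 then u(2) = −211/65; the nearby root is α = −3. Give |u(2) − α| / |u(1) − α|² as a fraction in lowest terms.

u(1) − α = −19/5 − (−3) = −19/5 + 3 = −4/5, so |u(1) − α| = 4/5.
u(2) − α = −211/65 − (−3) = −211/65 + 3 = −16/65, so |u(2) − α| = 16/65.
|u(1) − α|² = 16/25.
Ratio = (16/65) / (16/25) = 5/13.

5/13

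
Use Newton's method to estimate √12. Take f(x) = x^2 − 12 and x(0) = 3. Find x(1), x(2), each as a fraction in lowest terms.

f'(x) = 2x.
f(3) = −3, f'(3) = 6, so x(1) = 3 − (−3)/6 = 7/2.
f(7/2) = 1/4, f'(7/2) = 7, so x(2) = (7/2) − (1/4)/7 = 97/28.

x(1) = 7/2, x(2) = 97/28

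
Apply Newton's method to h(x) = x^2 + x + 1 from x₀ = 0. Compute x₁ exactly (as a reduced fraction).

h'(x) = 2x + 1.
h(0) = 1, h'(0) = 1, so x₁ = 0 - 1/1 = -1.

-1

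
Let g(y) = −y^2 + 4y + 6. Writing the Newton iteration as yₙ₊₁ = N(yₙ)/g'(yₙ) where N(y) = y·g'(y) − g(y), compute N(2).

−10

g'(y) = −2y + 4.
N(y) = y·g'(y) − g(y) = y·(−2y + 4) − (−y^2 + 4y + 6) = −y^2 − 6.
N(2) = −10.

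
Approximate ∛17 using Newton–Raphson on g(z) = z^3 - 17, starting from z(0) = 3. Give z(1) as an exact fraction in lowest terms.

71/27

g'(z) = 3z^2.
g(3) = 10, g'(3) = 27, so z(1) = 3 - 10/27 = 71/27.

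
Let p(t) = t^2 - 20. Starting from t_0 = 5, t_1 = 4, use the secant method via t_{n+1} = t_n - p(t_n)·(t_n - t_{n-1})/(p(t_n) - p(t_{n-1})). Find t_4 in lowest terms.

1364/305

p(5) = 5, p(4) = -4. t_2 = 4 - (-4)·(4 - 5)/((-4) - 5) = 40/9.
p(4) = -4, p(40/9) = -20/81. t_3 = (40/9) - (-20/81)·((40/9) - 4)/((-20/81) - (-4)) = 85/19.
p(40/9) = -20/81, p(85/19) = 5/361. t_4 = (85/19) - (5/361)·((85/19) - (40/9))/((5/361) - (-20/81)) = 1364/305.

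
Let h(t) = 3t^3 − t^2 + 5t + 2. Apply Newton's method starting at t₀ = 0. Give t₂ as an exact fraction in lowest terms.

h'(t) = 9t^2 − 2t + 5.
h(0) = 2, h'(0) = 5, so t₁ = 0 − 2/5 = −2/5.
h(−2/5) = −44/125, h'(−2/5) = 181/25, so t₂ = (−2/5) − (−44/125)/(181/25) = −318/905.

−318/905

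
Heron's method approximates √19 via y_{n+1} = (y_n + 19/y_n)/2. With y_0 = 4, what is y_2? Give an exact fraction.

y_1 = (4 + 19/4)/2 = 35/8.
y_2 = (35/8 + 19/(35/8))/2 = 2441/560.

2441/560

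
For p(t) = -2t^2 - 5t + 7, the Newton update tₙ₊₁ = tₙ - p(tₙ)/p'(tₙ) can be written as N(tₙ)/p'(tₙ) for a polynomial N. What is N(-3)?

p'(t) = -4t - 5.
N(t) = t·p'(t) - p(t) = t·(-4t - 5) - (-2t^2 - 5t + 7) = -2t^2 - 7.
N(-3) = -25.

-25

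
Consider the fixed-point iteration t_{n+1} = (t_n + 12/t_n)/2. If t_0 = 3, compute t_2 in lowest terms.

97/28

t_1 = (3 + 12/3)/2 = 7/2.
t_2 = (7/2 + 12/(7/2))/2 = 97/28.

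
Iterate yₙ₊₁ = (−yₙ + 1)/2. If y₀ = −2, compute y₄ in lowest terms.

y₁ = (−(−2) + 1)/2 = 3/2.
y₂ = (−(3/2) + 1)/2 = −1/4.
y₃ = (−(−1/4) + 1)/2 = 5/8.
y₄ = (−(5/8) + 1)/2 = 3/16.

3/16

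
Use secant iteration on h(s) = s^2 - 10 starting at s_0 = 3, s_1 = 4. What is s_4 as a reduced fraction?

3488/1103

h(3) = -1, h(4) = 6. s_2 = 4 - 6·(4 - 3)/(6 - (-1)) = 22/7.
h(4) = 6, h(22/7) = -6/49. s_3 = (22/7) - (-6/49)·((22/7) - 4)/((-6/49) - 6) = 79/25.
h(22/7) = -6/49, h(79/25) = -9/625. s_4 = (79/25) - (-9/625)·((79/25) - (22/7))/((-9/625) - (-6/49)) = 3488/1103.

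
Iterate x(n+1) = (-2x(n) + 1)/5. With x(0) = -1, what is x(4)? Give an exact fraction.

x(1) = (-2·(-1) + 1)/5 = 3/5.
x(2) = (-2·(3/5) + 1)/5 = -1/25.
x(3) = (-2·(-1/25) + 1)/5 = 27/125.
x(4) = (-2·(27/125) + 1)/5 = 71/625.

71/625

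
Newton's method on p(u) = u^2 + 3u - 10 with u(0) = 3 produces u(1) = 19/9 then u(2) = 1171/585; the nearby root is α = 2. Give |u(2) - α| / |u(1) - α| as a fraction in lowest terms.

u(1) - α = 19/9 - 2 = 1/9, so |u(1) - α| = 1/9.
u(2) - α = 1171/585 - 2 = 1/585, so |u(2) - α| = 1/585.
Ratio = (1/585) / (1/9) = 1/65.

1/65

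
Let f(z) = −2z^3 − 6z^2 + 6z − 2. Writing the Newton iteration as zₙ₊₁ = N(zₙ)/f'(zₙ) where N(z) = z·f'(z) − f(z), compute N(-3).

f'(z) = −6z^2 − 12z + 6.
N(z) = z·f'(z) − f(z) = z·(−6z^2 − 12z + 6) − (−2z^3 − 6z^2 + 6z − 2) = −4z^3 − 6z^2 + 2.
N(-3) = 56.

56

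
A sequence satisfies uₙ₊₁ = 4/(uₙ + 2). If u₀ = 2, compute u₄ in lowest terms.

u₁ = 4/(2 + 2) = 1.
u₂ = 4/(1 + 2) = 4/3.
u₃ = 4/(4/3 + 2) = 6/5.
u₄ = 4/(6/5 + 2) = 5/4.

5/4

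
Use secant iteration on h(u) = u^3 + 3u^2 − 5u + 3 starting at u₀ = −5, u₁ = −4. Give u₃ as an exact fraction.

h(−5) = −22, h(−4) = 7. u₂ = (−4) − 7·((−4) − (−5))/(7 − (−22)) = −123/29.
h(−4) = 7, h(−123/29) = 45738/24389. u₃ = (−123/29) − (45738/24389)·((−123/29) − (−4))/((45738/24389) − 7) = −77307/17855.

−77307/17855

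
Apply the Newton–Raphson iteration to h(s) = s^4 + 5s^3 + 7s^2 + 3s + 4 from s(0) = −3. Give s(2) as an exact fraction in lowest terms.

−212/95

h'(s) = 4s^3 + 15s^2 + 14s + 3.
h(−3) = 4, h'(−3) = −12, so s(1) = (−3) − 4/(−12) = −8/3.
h(−8/3) = 124/81, h'(−8/3) = −95/27, so s(2) = (−8/3) − (124/81)/(−95/27) = −212/95.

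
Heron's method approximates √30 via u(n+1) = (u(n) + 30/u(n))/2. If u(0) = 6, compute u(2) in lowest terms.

241/44

u(1) = (6 + 30/6)/2 = 11/2.
u(2) = (11/2 + 30/(11/2))/2 = 241/44.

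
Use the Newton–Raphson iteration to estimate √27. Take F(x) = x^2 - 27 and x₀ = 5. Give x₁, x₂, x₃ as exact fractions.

x₁ = 26/5, x₂ = 1351/260, x₃ = 3650401/702520

F'(x) = 2x.
F(5) = -2, F'(5) = 10, so x₁ = 5 - (-2)/10 = 26/5.
F(26/5) = 1/25, F'(26/5) = 52/5, so x₂ = (26/5) - (1/25)/(52/5) = 1351/260.
F(1351/260) = 1/67600, F'(1351/260) = 1351/130, so x₃ = (1351/260) - (1/67600)/(1351/130) = 3650401/702520.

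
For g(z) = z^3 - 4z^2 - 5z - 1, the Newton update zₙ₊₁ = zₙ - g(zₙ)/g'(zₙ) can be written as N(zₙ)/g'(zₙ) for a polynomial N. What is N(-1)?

-5

g'(z) = 3z^2 - 8z - 5.
N(z) = z·g'(z) - g(z) = z·(3z^2 - 8z - 5) - (z^3 - 4z^2 - 5z - 1) = 2z^3 - 4z^2 + 1.
N(-1) = -5.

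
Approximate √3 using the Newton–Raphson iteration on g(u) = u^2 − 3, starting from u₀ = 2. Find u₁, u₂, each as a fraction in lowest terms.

u₁ = 7/4, u₂ = 97/56

g'(u) = 2u.
g(2) = 1, g'(2) = 4, so u₁ = 2 − 1/4 = 7/4.
g(7/4) = 1/16, g'(7/4) = 7/2, so u₂ = (7/4) − (1/16)/(7/2) = 97/56.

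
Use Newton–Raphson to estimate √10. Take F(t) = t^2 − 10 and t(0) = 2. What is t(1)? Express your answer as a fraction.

F'(t) = 2t.
F(2) = −6, F'(2) = 4, so t(1) = 2 − (−6)/4 = 7/2.

7/2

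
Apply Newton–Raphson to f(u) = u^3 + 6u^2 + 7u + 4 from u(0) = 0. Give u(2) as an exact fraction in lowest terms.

−828/385

f'(u) = 3u^2 + 12u + 7.
f(0) = 4, f'(0) = 7, so u(1) = 0 − 4/7 = −4/7.
f(−4/7) = 608/343, f'(−4/7) = 55/49, so u(2) = (−4/7) − (608/343)/(55/49) = −828/385.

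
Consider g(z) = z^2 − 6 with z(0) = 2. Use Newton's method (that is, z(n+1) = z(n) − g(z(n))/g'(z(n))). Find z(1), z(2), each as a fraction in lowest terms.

g'(z) = 2z.
g(2) = −2, g'(2) = 4, so z(1) = 2 − (−2)/4 = 5/2.
g(5/2) = 1/4, g'(5/2) = 5, so z(2) = (5/2) − (1/4)/5 = 49/20.

z(1) = 5/2, z(2) = 49/20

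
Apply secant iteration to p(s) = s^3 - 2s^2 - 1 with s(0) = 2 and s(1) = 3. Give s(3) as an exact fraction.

p(2) = -1, p(3) = 8. s(2) = 3 - 8·(3 - 2)/(8 - (-1)) = 19/9.
p(3) = 8, p(19/9) = -368/729. s(3) = (19/9) - (-368/729)·((19/9) - 3)/((-368/729) - 8) = 1677/775.

1677/775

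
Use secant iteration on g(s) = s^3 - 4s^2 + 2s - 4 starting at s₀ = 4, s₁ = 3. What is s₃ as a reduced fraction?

g(4) = 4, g(3) = -7. s₂ = 3 - (-7)·(3 - 4)/((-7) - 4) = 40/11.
g(3) = -7, g(40/11) = -2044/1331. s₃ = (40/11) - (-2044/1331)·((40/11) - 3)/((-2044/1331) - (-7)) = 3964/1039.

3964/1039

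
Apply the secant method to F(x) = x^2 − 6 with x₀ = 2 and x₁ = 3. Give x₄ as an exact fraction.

F(2) = −2, F(3) = 3. x₂ = 3 − 3·(3 − 2)/(3 − (−2)) = 12/5.
F(3) = 3, F(12/5) = −6/25. x₃ = (12/5) − (−6/25)·((12/5) − 3)/((−6/25) − 3) = 22/9.
F(12/5) = −6/25, F(22/9) = −2/81. x₄ = (22/9) − (−2/81)·((22/9) − (12/5))/((−2/81) − (−6/25)) = 267/109.

267/109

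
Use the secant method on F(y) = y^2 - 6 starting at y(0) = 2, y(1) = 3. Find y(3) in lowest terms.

22/9

F(2) = -2, F(3) = 3. y(2) = 3 - 3·(3 - 2)/(3 - (-2)) = 12/5.
F(3) = 3, F(12/5) = -6/25. y(3) = (12/5) - (-6/25)·((12/5) - 3)/((-6/25) - 3) = 22/9.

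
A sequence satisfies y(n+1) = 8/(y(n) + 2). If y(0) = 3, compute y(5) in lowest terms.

148/75

y(1) = 8/(3 + 2) = 8/5.
y(2) = 8/(8/5 + 2) = 20/9.
y(3) = 8/(20/9 + 2) = 36/19.
y(4) = 8/(36/19 + 2) = 76/37.
y(5) = 8/(76/37 + 2) = 148/75.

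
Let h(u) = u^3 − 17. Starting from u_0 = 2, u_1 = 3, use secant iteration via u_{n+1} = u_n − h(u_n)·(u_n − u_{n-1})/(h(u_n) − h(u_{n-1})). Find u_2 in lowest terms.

h(2) = −9, h(3) = 10. u_2 = 3 − 10·(3 − 2)/(10 − (−9)) = 47/19.

47/19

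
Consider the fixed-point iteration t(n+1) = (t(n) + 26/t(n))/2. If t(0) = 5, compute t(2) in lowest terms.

5201/1020

t(1) = (5 + 26/5)/2 = 51/10.
t(2) = (51/10 + 26/(51/10))/2 = 5201/1020.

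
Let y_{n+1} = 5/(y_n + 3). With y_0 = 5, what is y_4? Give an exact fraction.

y_1 = 5/(5 + 3) = 5/8.
y_2 = 5/(5/8 + 3) = 40/29.
y_3 = 5/(40/29 + 3) = 145/127.
y_4 = 5/(145/127 + 3) = 635/526.

635/526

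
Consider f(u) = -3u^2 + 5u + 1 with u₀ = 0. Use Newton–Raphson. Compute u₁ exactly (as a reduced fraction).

-1/5

f'(u) = -6u + 5.
f(0) = 1, f'(0) = 5, so u₁ = 0 - 1/5 = -1/5.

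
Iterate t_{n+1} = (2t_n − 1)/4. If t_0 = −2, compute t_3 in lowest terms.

t_1 = (2·(−2) − 1)/4 = −5/4.
t_2 = (2·(−5/4) − 1)/4 = −7/8.
t_3 = (2·(−7/8) − 1)/4 = −11/16.

−11/16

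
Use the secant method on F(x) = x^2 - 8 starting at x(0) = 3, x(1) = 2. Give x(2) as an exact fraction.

F(3) = 1, F(2) = -4. x(2) = 2 - (-4)·(2 - 3)/((-4) - 1) = 14/5.

14/5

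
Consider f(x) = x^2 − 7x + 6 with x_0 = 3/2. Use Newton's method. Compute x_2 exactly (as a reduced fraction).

1311/1312

f'(x) = 2x − 7.
f(3/2) = −9/4, f'(3/2) = −4, so x_1 = (3/2) − (−9/4)/(−4) = 15/16.
f(15/16) = 81/256, f'(15/16) = −41/8, so x_2 = (15/16) − (81/256)/(−41/8) = 1311/1312.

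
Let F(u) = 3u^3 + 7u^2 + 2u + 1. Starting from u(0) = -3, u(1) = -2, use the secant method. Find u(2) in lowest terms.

F(-3) = -23, F(-2) = 1. u(2) = (-2) - 1·((-2) - (-3))/(1 - (-23)) = -49/24.

-49/24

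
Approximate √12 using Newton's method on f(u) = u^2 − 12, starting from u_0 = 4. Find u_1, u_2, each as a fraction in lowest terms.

u_1 = 7/2, u_2 = 97/28

f'(u) = 2u.
f(4) = 4, f'(4) = 8, so u_1 = 4 − 4/8 = 7/2.
f(7/2) = 1/4, f'(7/2) = 7, so u_2 = (7/2) − (1/4)/7 = 97/28.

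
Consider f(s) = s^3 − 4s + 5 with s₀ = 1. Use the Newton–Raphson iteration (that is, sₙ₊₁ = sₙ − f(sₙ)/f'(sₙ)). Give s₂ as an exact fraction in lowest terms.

f'(s) = 3s^2 − 4.
f(1) = 2, f'(1) = −1, so s₁ = 1 − 2/(−1) = 3.
f(3) = 20, f'(3) = 23, so s₂ = 3 − 20/23 = 49/23.

49/23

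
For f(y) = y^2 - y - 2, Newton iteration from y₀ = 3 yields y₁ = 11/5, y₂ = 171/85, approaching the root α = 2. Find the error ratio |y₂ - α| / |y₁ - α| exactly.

1/17

y₁ - α = 11/5 - 2 = 1/5, so |y₁ - α| = 1/5.
y₂ - α = 171/85 - 2 = 1/85, so |y₂ - α| = 1/85.
Ratio = (1/85) / (1/5) = 1/17.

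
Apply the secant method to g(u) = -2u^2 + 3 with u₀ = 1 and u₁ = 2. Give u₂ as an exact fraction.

7/6

g(1) = 1, g(2) = -5. u₂ = 2 - (-5)·(2 - 1)/((-5) - 1) = 7/6.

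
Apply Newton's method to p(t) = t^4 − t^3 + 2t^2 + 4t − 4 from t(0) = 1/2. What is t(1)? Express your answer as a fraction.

p'(t) = 4t^3 − 3t^2 + 4t + 4.
p(1/2) = −25/16, p'(1/2) = 23/4, so t(1) = (1/2) − (−25/16)/(23/4) = 71/92.

71/92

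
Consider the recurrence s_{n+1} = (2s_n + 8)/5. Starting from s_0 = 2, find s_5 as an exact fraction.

8312/3125

s_1 = (2·2 + 8)/5 = 12/5.
s_2 = (2·(12/5) + 8)/5 = 64/25.
s_3 = (2·(64/25) + 8)/5 = 328/125.
s_4 = (2·(328/125) + 8)/5 = 1656/625.
s_5 = (2·(1656/625) + 8)/5 = 8312/3125.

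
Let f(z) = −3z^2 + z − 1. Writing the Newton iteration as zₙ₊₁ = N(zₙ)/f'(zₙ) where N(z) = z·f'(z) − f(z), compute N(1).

−2

f'(z) = −6z + 1.
N(z) = z·f'(z) − f(z) = z·(−6z + 1) − (−3z^2 + z − 1) = −3z^2 + 1.
N(1) = −2.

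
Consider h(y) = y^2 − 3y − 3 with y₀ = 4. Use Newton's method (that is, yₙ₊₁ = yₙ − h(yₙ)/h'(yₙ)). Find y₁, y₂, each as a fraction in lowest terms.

h'(y) = 2y − 3.
h(4) = 1, h'(4) = 5, so y₁ = 4 − 1/5 = 19/5.
h(19/5) = 1/25, h'(19/5) = 23/5, so y₂ = (19/5) − (1/25)/(23/5) = 436/115.

y₁ = 19/5, y₂ = 436/115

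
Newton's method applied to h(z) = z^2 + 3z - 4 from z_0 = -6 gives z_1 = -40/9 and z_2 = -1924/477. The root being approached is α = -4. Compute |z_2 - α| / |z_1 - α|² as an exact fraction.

z_1 - α = -40/9 - (-4) = -40/9 + 4 = -4/9, so |z_1 - α| = 4/9.
z_2 - α = -1924/477 - (-4) = -1924/477 + 4 = -16/477, so |z_2 - α| = 16/477.
|z_1 - α|² = 16/81.
Ratio = (16/477) / (16/81) = 9/53.

9/53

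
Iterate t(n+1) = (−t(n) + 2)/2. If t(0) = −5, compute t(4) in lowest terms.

t(1) = (−(−5) + 2)/2 = 7/2.
t(2) = (−(7/2) + 2)/2 = −3/4.
t(3) = (−(−3/4) + 2)/2 = 11/8.
t(4) = (−(11/8) + 2)/2 = 5/16.

5/16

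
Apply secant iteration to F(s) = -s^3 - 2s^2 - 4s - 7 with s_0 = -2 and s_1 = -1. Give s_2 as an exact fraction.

-9/5

F(-2) = 1, F(-1) = -4. s_2 = (-1) - (-4)·((-1) - (-2))/((-4) - 1) = -9/5.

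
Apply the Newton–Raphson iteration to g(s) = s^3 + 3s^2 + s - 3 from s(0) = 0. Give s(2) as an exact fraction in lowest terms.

g'(s) = 3s^2 + 6s + 1.
g(0) = -3, g'(0) = 1, so s(1) = 0 - (-3)/1 = 3.
g(3) = 54, g'(3) = 46, so s(2) = 3 - 54/46 = 42/23.

42/23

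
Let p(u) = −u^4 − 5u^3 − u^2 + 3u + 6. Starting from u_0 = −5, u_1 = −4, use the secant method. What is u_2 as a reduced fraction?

p(−5) = −34, p(−4) = 42. u_2 = (−4) − 42·((−4) − (−5))/(42 − (−34)) = −173/38.

−173/38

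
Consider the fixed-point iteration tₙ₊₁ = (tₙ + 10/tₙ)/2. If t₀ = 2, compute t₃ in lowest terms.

15761/4984

t₁ = (2 + 10/2)/2 = 7/2.
t₂ = (7/2 + 10/(7/2))/2 = 89/28.
t₃ = (89/28 + 10/(89/28))/2 = 15761/4984.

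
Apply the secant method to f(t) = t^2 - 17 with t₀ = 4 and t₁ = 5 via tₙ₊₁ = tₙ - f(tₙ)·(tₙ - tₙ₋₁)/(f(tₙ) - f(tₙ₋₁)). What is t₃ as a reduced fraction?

169/41

f(4) = -1, f(5) = 8. t₂ = 5 - 8·(5 - 4)/(8 - (-1)) = 37/9.
f(5) = 8, f(37/9) = -8/81. t₃ = (37/9) - (-8/81)·((37/9) - 5)/((-8/81) - 8) = 169/41.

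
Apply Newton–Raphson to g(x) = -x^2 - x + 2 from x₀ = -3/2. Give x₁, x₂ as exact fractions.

x₁ = -17/8, x₂ = -417/208

g'(x) = -2x - 1.
g(-3/2) = 5/4, g'(-3/2) = 2, so x₁ = (-3/2) - (5/4)/2 = -17/8.
g(-17/8) = -25/64, g'(-17/8) = 13/4, so x₂ = (-17/8) - (-25/64)/(13/4) = -417/208.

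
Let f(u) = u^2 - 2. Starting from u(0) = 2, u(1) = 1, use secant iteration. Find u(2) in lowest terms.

4/3

f(2) = 2, f(1) = -1. u(2) = 1 - (-1)·(1 - 2)/((-1) - 2) = 4/3.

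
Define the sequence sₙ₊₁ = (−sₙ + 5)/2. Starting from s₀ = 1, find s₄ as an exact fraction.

s₁ = (−1 + 5)/2 = 2.
s₂ = (−2 + 5)/2 = 3/2.
s₃ = (−(3/2) + 5)/2 = 7/4.
s₄ = (−(7/4) + 5)/2 = 13/8.

13/8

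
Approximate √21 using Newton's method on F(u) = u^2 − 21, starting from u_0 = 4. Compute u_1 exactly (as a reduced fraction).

37/8

F'(u) = 2u.
F(4) = −5, F'(4) = 8, so u_1 = 4 − (−5)/8 = 37/8.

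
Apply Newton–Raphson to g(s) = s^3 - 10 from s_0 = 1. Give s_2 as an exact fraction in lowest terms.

g'(s) = 3s^2.
g(1) = -9, g'(1) = 3, so s_1 = 1 - (-9)/3 = 4.
g(4) = 54, g'(4) = 48, so s_2 = 4 - 54/48 = 23/8.

23/8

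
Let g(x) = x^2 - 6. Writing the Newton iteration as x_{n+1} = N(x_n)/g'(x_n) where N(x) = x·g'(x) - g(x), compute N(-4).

22

g'(x) = 2x.
N(x) = x·g'(x) - g(x) = x·(2x) - (x^2 - 6) = x^2 + 6.
N(-4) = 22.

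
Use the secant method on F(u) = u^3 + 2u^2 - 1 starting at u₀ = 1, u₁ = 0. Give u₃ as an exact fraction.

F(1) = 2, F(0) = -1. u₂ = 0 - (-1)·(0 - 1)/((-1) - 2) = 1/3.
F(0) = -1, F(1/3) = -20/27. u₃ = (1/3) - (-20/27)·((1/3) - 0)/((-20/27) - (-1)) = 9/7.

9/7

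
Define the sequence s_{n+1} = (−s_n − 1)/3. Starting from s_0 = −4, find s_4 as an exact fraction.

−8/27

s_1 = (−(−4) − 1)/3 = 1.
s_2 = (−1 − 1)/3 = −2/3.
s_3 = (−(−2/3) − 1)/3 = −1/9.
s_4 = (−(−1/9) − 1)/3 = −8/27.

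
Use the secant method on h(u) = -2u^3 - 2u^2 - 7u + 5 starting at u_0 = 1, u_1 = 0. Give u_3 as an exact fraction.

h(1) = -6, h(0) = 5. u_2 = 0 - 5·(0 - 1)/(5 - (-6)) = 5/11.
h(0) = 5, h(5/11) = 1620/1331. u_3 = (5/11) - (1620/1331)·((5/11) - 0)/((1620/1331) - 5) = 605/1007.

605/1007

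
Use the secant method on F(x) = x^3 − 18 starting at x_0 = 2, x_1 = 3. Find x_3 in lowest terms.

F(2) = −10, F(3) = 9. x_2 = 3 − 9·(3 − 2)/(9 − (−10)) = 48/19.
F(3) = 9, F(48/19) = −12870/6859. x_3 = (48/19) − (−12870/6859)·((48/19) − 3)/((−12870/6859) − 9) = 2402/921.

2402/921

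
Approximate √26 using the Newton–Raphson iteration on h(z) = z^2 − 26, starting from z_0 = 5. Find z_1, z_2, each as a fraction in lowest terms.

z_1 = 51/10, z_2 = 5201/1020

h'(z) = 2z.
h(5) = −1, h'(5) = 10, so z_1 = 5 − (−1)/10 = 51/10.
h(51/10) = 1/100, h'(51/10) = 51/5, so z_2 = (51/10) − (1/100)/(51/5) = 5201/1020.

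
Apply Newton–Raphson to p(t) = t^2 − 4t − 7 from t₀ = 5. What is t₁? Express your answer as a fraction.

16/3

p'(t) = 2t − 4.
p(5) = −2, p'(5) = 6, so t₁ = 5 − (−2)/6 = 16/3.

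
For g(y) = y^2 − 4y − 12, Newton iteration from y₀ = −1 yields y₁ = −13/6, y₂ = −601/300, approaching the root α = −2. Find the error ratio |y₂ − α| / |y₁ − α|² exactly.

y₁ − α = −13/6 − (−2) = −13/6 + 2 = −1/6, so |y₁ − α| = 1/6.
y₂ − α = −601/300 − (−2) = −601/300 + 2 = −1/300, so |y₂ − α| = 1/300.
|y₁ − α|² = 1/36.
Ratio = (1/300) / (1/36) = 3/25.

3/25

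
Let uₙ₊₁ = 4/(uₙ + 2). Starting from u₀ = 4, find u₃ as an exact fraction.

u₁ = 4/(4 + 2) = 2/3.
u₂ = 4/(2/3 + 2) = 3/2.
u₃ = 4/(3/2 + 2) = 8/7.

8/7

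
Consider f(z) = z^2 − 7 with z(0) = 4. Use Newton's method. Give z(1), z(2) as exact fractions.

z(1) = 23/8, z(2) = 977/368

f'(z) = 2z.
f(4) = 9, f'(4) = 8, so z(1) = 4 − 9/8 = 23/8.
f(23/8) = 81/64, f'(23/8) = 23/4, so z(2) = (23/8) − (81/64)/(23/4) = 977/368.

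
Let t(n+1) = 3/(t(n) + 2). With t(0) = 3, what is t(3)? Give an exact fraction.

t(1) = 3/(3 + 2) = 3/5.
t(2) = 3/(3/5 + 2) = 15/13.
t(3) = 3/(15/13 + 2) = 39/41.

39/41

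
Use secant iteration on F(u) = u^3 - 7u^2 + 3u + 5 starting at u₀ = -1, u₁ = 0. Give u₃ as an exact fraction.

F(-1) = -6, F(0) = 5. u₂ = 0 - 5·(0 - (-1))/(5 - (-6)) = -5/11.
F(0) = 5, F(-5/11) = 2790/1331. u₃ = (-5/11) - (2790/1331)·((-5/11) - 0)/((2790/1331) - 5) = -605/773.

-605/773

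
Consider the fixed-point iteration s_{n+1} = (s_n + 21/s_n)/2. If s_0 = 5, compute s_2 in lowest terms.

527/115

s_1 = (5 + 21/5)/2 = 23/5.
s_2 = (23/5 + 21/(23/5))/2 = 527/115.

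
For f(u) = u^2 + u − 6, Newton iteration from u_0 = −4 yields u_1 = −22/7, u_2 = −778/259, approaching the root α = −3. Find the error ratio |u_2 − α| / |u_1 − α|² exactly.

u_1 − α = −22/7 − (−3) = −22/7 + 3 = −1/7, so |u_1 − α| = 1/7.
u_2 − α = −778/259 − (−3) = −778/259 + 3 = −1/259, so |u_2 − α| = 1/259.
|u_1 − α|² = 1/49.
Ratio = (1/259) / (1/49) = 7/37.

7/37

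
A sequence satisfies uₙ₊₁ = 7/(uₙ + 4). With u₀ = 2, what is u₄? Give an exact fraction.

1162/881

u₁ = 7/(2 + 4) = 7/6.
u₂ = 7/(7/6 + 4) = 42/31.
u₃ = 7/(42/31 + 4) = 217/166.
u₄ = 7/(217/166 + 4) = 1162/881.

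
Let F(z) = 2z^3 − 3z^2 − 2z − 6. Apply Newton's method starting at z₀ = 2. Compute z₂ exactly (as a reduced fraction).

7003/2870

F'(z) = 6z^2 − 6z − 2.
F(2) = −6, F'(2) = 10, so z₁ = 2 − (−6)/10 = 13/5.
F(13/5) = 459/125, F'(13/5) = 574/25, so z₂ = (13/5) − (459/125)/(574/25) = 7003/2870.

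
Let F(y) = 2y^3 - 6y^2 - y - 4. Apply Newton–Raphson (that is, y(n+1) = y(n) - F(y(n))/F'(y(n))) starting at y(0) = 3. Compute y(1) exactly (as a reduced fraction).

F'(y) = 6y^2 - 12y - 1.
F(3) = -7, F'(3) = 17, so y(1) = 3 - (-7)/17 = 58/17.

58/17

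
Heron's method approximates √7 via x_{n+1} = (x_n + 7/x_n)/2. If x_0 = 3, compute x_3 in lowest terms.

32257/12192

x_1 = (3 + 7/3)/2 = 8/3.
x_2 = (8/3 + 7/(8/3))/2 = 127/48.
x_3 = (127/48 + 7/(127/48))/2 = 32257/12192.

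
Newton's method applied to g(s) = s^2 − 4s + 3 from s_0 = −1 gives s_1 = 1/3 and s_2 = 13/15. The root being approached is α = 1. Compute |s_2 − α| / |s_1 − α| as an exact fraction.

1/5

s_1 − α = 1/3 − 1 = −2/3, so |s_1 − α| = 2/3.
s_2 − α = 13/15 − 1 = −2/15, so |s_2 − α| = 2/15.
Ratio = (2/15) / (2/3) = 1/5.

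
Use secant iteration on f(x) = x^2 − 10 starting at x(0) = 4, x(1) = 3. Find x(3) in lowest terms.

136/43

f(4) = 6, f(3) = −1. x(2) = 3 − (−1)·(3 − 4)/((−1) − 6) = 22/7.
f(3) = −1, f(22/7) = −6/49. x(3) = (22/7) − (−6/49)·((22/7) − 3)/((−6/49) − (−1)) = 136/43.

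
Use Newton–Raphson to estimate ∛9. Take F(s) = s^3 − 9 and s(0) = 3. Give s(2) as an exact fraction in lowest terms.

929/441

F'(s) = 3s^2.
F(3) = 18, F'(3) = 27, so s(1) = 3 − 18/27 = 7/3.
F(7/3) = 100/27, F'(7/3) = 49/3, so s(2) = (7/3) − (100/27)/(49/3) = 929/441.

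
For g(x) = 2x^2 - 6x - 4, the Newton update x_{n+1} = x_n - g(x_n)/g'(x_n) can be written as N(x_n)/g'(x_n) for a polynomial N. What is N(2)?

12

g'(x) = 4x - 6.
N(x) = x·g'(x) - g(x) = x·(4x - 6) - (2x^2 - 6x - 4) = 2x^2 + 4.
N(2) = 12.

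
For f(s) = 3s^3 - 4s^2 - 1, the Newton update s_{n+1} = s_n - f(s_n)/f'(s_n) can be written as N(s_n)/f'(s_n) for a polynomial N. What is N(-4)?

-447

f'(s) = 9s^2 - 8s.
N(s) = s·f'(s) - f(s) = s·(9s^2 - 8s) - (3s^3 - 4s^2 - 1) = 6s^3 - 4s^2 + 1.
N(-4) = -447.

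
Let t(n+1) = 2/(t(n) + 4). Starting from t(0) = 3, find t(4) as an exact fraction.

67/149

t(1) = 2/(3 + 4) = 2/7.
t(2) = 2/(2/7 + 4) = 7/15.
t(3) = 2/(7/15 + 4) = 30/67.
t(4) = 2/(30/67 + 4) = 67/149.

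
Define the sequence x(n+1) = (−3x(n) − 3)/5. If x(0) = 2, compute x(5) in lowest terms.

x(1) = (−3·2 − 3)/5 = −9/5.
x(2) = (−3·(−9/5) − 3)/5 = 12/25.
x(3) = (−3·(12/25) − 3)/5 = −111/125.
x(4) = (−3·(−111/125) − 3)/5 = −42/625.
x(5) = (−3·(−42/625) − 3)/5 = −1749/3125.

−1749/3125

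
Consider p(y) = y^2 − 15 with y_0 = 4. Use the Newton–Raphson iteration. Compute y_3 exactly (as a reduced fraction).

7380481/1905632

p'(y) = 2y.
p(4) = 1, p'(4) = 8, so y_1 = 4 − 1/8 = 31/8.
p(31/8) = 1/64, p'(31/8) = 31/4, so y_2 = (31/8) − (1/64)/(31/4) = 1921/496.
p(1921/496) = 1/246016, p'(1921/496) = 1921/248, so y_3 = (1921/496) − (1/246016)/(1921/248) = 7380481/1905632.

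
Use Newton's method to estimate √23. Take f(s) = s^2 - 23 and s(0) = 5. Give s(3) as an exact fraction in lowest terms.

f'(s) = 2s.
f(5) = 2, f'(5) = 10, so s(1) = 5 - 2/10 = 24/5.
f(24/5) = 1/25, f'(24/5) = 48/5, so s(2) = (24/5) - (1/25)/(48/5) = 1151/240.
f(1151/240) = 1/57600, f'(1151/240) = 1151/120, so s(3) = (1151/240) - (1/57600)/(1151/120) = 2649601/552480.

2649601/552480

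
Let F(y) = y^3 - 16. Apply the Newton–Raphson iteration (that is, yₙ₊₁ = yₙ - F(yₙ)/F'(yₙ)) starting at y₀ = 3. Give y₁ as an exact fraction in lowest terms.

70/27

F'(y) = 3y^2.
F(3) = 11, F'(3) = 27, so y₁ = 3 - 11/27 = 70/27.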